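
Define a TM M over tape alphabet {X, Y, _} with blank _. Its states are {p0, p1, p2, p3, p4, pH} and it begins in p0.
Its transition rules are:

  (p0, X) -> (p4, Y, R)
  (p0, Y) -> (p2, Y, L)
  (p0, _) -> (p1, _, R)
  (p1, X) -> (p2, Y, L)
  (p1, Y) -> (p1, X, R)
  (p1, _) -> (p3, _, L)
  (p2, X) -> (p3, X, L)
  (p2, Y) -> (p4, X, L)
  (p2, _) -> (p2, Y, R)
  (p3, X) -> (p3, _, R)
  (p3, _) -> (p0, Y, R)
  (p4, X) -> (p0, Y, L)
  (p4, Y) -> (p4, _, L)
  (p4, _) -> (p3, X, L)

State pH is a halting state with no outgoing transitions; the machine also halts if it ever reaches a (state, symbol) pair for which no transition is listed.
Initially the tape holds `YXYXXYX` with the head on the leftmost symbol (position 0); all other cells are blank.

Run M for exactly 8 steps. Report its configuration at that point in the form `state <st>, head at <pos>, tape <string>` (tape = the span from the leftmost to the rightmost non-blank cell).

p0 | ___[Y]XYXXYX   read Y → write Y, move L, go to p2
p2 | __[_]YXYXXYX   read _ → write Y, move R, go to p2
p2 | __Y[Y]XYXXYX   read Y → write X, move L, go to p4
p4 | __[Y]XXYXXYX   read Y → write _, move L, go to p4
p4 | _[_]_XXYXXYX   read _ → write X, move L, go to p3
p3 | [_]X_XXYXXYX   read _ → write Y, move R, go to p0
p0 | Y[X]_XXYXXYX   read X → write Y, move R, go to p4
p4 | YY[_]XXYXXYX   read _ → write X, move L, go to p3
p3 | Y[Y]XXXYXXYX
After 8 steps: state p3, head at -2, tape YYXXXYXXYX.

state p3, head at -2, tape YYXXXYXXYX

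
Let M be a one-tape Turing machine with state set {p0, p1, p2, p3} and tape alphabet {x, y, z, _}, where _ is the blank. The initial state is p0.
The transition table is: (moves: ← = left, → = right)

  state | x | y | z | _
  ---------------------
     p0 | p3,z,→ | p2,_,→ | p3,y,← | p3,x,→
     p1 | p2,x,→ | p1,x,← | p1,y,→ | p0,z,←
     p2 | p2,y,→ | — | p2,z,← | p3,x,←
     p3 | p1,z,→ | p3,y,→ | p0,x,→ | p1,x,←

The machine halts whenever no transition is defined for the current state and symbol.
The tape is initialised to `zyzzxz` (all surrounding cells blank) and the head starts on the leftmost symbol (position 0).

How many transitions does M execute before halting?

16

p0 | ___[z]yzzxz   read z → write y, move ←, go to p3
p3 | __[_]yyzzxz   read _ → write x, move ←, go to p1
p1 | _[_]xyyzzxz   read _ → write z, move ←, go to p0
p0 | [_]zxyyzzxz   read _ → write x, move →, go to p3
p3 | x[z]xyyzzxz   read z → write x, move →, go to p0
p0 | xx[x]yyzzxz   read x → write z, move →, go to p3
p3 | xxz[y]yzzxz   read y → write y, move →, go to p3
p3 | xxzy[y]zzxz   read y → write y, move →, go to p3
p3 | xxzyy[z]zxz   read z → write x, move →, go to p0
p0 | xxzyyx[z]xz   read z → write y, move ←, go to p3
p3 | xxzyy[x]yxz   read x → write z, move →, go to p1
p1 | xxzyyz[y]xz   read y → write x, move ←, go to p1
p1 | xxzyy[z]xxz   read z → write y, move →, go to p1
p1 | xxzyyy[x]xz   read x → write x, move →, go to p2
p2 | xxzyyyx[x]z   read x → write y, move →, go to p2
p2 | xxzyyyxy[z]   read z → write z, move ←, go to p2
p2 | xxzyyyx[y]z
M halts after 16 transitions.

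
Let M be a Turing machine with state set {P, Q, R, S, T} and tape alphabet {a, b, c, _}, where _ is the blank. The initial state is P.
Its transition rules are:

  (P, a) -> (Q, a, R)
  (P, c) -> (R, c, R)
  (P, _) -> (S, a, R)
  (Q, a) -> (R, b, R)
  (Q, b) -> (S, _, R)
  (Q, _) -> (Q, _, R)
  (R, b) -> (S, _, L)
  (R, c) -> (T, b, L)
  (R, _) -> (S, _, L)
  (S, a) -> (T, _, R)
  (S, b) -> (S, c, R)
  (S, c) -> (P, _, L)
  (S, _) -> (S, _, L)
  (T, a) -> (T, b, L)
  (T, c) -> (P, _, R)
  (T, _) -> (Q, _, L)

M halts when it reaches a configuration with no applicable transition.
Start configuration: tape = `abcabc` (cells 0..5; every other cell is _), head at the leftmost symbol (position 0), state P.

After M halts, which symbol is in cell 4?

_

state=P head=0 tape=[a]bcabc   (P,a)→(Q,a,R)
state=Q head=1 tape=a[b]cabc   (Q,b)→(S,_,R)
state=S head=2 tape=a_[c]abc   (S,c)→(P,_,L)
state=P head=1 tape=a[_]_abc   (P,_)→(S,a,R)
state=S head=2 tape=aa[_]abc   (S,_)→(S,_,L)
state=S head=1 tape=a[a]_abc   (S,a)→(T,_,R)
state=T head=2 tape=a_[_]abc   (T,_)→(Q,_,L)
state=Q head=1 tape=a[_]_abc   (Q,_)→(Q,_,R)
state=Q head=2 tape=a_[_]abc   (Q,_)→(Q,_,R)
state=Q head=3 tape=a__[a]bc   (Q,a)→(R,b,R)
state=R head=4 tape=a__b[b]c   (R,b)→(S,_,L)
state=S head=3 tape=a__[b]_c   (S,b)→(S,c,R)
state=S head=4 tape=a__c[_]c   (S,_)→(S,_,L)
state=S head=3 tape=a__[c]_c   (S,c)→(P,_,L)
state=P head=2 tape=a_[_]__c   (P,_)→(S,a,R)
state=S head=3 tape=a_a[_]_c   (S,_)→(S,_,L)
state=S head=2 tape=a_[a]__c   (S,a)→(T,_,R)
state=T head=3 tape=a__[_]_c   (T,_)→(Q,_,L)
state=Q head=2 tape=a_[_]__c   (Q,_)→(Q,_,R)
state=Q head=3 tape=a__[_]_c   (Q,_)→(Q,_,R)
state=Q head=4 tape=a___[_]c   (Q,_)→(Q,_,R)
state=Q head=5 tape=a____[c]
Cell 4 holds _ when M halts.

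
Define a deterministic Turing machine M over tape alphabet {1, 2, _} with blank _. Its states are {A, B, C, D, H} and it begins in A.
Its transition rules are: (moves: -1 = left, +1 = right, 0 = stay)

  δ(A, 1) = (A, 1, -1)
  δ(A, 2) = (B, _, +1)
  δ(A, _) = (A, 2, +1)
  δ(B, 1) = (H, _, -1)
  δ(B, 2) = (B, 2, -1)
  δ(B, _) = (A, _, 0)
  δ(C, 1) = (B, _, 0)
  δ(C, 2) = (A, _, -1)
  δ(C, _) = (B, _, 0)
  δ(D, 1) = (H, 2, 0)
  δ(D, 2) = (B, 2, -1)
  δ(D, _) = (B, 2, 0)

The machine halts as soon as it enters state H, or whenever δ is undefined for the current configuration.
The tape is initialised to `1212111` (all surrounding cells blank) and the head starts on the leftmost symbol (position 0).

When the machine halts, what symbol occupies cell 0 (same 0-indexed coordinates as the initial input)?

A | _[1]212111   read 1 → write 1, move -1, go to A
A | [_]1212111   read _ → write 2, move +1, go to A
A | 2[1]212111   read 1 → write 1, move -1, go to A
A | [2]1212111   read 2 → write _, move +1, go to B
B | _[1]212111   read 1 → write _, move -1, go to H
H | [_]_212111
Cell 0 holds _ when M halts.

_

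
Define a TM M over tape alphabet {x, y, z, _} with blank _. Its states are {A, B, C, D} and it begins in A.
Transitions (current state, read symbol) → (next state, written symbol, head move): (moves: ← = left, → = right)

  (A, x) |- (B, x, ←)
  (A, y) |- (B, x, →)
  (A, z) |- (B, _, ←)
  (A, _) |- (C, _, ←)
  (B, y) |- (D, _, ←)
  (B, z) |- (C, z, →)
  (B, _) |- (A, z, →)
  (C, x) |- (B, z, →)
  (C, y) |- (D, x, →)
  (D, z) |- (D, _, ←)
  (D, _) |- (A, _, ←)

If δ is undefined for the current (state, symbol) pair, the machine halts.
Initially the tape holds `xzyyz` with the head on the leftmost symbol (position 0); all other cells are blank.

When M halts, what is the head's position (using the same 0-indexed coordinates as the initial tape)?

A | _[x]zyyz   read x → write x, move ←, go to B
B | [_]xzyyz   read _ → write z, move →, go to A
A | z[x]zyyz   read x → write x, move ←, go to B
B | [z]xzyyz   read z → write z, move →, go to C
C | z[x]zyyz   read x → write z, move →, go to B
B | zz[z]yyz   read z → write z, move →, go to C
C | zzz[y]yz   read y → write x, move →, go to D
D | zzzx[y]z
At halt the head is at cell 3.

3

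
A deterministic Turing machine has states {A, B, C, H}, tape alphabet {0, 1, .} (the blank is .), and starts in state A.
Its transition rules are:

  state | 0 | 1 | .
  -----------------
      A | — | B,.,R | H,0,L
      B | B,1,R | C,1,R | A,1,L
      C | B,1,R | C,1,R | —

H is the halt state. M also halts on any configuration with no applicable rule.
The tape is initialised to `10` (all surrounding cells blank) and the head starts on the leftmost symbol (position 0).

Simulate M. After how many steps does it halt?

A | [1]0..   read 1 → write ., move R, go to B
B | .[0]..   read 0 → write 1, move R, go to B
B | .1[.].   read . → write 1, move L, go to A
A | .[1]1.   read 1 → write ., move R, go to B
B | ..[1].   read 1 → write 1, move R, go to C
C | ..1[.]
M halts after 5 transitions.

5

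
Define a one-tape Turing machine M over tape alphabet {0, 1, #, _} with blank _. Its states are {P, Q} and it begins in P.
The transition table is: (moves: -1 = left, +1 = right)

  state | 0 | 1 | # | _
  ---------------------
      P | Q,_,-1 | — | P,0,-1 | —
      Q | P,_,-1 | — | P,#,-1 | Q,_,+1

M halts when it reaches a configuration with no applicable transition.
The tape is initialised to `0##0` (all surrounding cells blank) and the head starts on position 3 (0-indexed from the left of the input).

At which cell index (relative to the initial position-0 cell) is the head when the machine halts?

state=P head=3 tape=_0##[0]   (P,0)→(Q,_,-1)
state=Q head=2 tape=_0#[#]_   (Q,#)→(P,#,-1)
state=P head=1 tape=_0[#]#_   (P,#)→(P,0,-1)
state=P head=0 tape=_[0]0#_   (P,0)→(Q,_,-1)
state=Q head=-1 tape=[_]_0#_   (Q,_)→(Q,_,+1)
state=Q head=0 tape=_[_]0#_   (Q,_)→(Q,_,+1)
state=Q head=1 tape=__[0]#_   (Q,0)→(P,_,-1)
state=P head=0 tape=_[_]_#_
At halt the head is at cell 0.

0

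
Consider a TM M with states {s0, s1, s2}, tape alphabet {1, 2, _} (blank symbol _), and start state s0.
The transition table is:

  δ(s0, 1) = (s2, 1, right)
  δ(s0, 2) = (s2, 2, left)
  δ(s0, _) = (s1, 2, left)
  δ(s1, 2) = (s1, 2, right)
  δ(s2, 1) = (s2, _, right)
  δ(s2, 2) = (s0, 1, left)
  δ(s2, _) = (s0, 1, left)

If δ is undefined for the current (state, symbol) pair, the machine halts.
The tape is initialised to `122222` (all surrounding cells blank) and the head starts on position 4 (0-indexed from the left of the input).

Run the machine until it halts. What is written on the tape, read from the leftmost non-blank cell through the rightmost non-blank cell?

121122

s0 | 1222[2]2   read 2 → write 2, move left, go to s2
s2 | 122[2]22   read 2 → write 1, move left, go to s0
s0 | 12[2]122   read 2 → write 2, move left, go to s2
s2 | 1[2]2122   read 2 → write 1, move left, go to s0
s0 | [1]12122   read 1 → write 1, move right, go to s2
s2 | 1[1]2122   read 1 → write _, move right, go to s2
s2 | 1_[2]122   read 2 → write 1, move left, go to s0
s0 | 1[_]1122   read _ → write 2, move left, go to s1
s1 | [1]21122
The non-blank tape span at halt is 121122.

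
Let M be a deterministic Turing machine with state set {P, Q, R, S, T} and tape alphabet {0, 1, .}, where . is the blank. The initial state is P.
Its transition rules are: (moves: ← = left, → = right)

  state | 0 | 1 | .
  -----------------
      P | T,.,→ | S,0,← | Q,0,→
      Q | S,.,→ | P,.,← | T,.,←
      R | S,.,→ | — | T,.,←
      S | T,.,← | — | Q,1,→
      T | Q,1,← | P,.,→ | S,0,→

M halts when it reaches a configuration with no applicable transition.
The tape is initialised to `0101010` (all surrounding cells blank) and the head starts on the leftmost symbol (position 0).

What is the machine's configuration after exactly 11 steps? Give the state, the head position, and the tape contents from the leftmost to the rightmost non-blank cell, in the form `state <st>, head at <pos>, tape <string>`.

state=P head=0 tape=[0]101010...   (P,0)→(T,.,→)
state=T head=1 tape=.[1]01010...   (T,1)→(P,.,→)
state=P head=2 tape=..[0]1010...   (P,0)→(T,.,→)
state=T head=3 tape=...[1]010...   (T,1)→(P,.,→)
state=P head=4 tape=....[0]10...   (P,0)→(T,.,→)
state=T head=5 tape=.....[1]0...   (T,1)→(P,.,→)
state=P head=6 tape=......[0]...   (P,0)→(T,.,→)
state=T head=7 tape=.......[.]..   (T,.)→(S,0,→)
state=S head=8 tape=.......0[.].   (S,.)→(Q,1,→)
state=Q head=9 tape=.......01[.]   (Q,.)→(T,.,←)
state=T head=8 tape=.......0[1].   (T,1)→(P,.,→)
state=P head=9 tape=.......0.[.]
After 11 steps: state P, head at 9, tape 0.

state P, head at 9, tape 0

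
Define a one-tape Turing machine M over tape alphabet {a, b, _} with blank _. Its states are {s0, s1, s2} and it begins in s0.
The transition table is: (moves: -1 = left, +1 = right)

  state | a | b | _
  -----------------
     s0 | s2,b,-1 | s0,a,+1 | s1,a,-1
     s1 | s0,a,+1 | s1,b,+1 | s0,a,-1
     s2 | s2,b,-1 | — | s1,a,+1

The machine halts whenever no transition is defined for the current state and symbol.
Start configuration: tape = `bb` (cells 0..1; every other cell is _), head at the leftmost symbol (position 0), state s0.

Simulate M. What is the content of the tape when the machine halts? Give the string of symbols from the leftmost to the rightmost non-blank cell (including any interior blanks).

abbbb

state=s0 head=0 tape=_[b]b__   (s0,b)→(s0,a,+1)
state=s0 head=1 tape=_a[b]__   (s0,b)→(s0,a,+1)
state=s0 head=2 tape=_aa[_]_   (s0,_)→(s1,a,-1)
state=s1 head=1 tape=_a[a]a_   (s1,a)→(s0,a,+1)
state=s0 head=2 tape=_aa[a]_   (s0,a)→(s2,b,-1)
state=s2 head=1 tape=_a[a]b_   (s2,a)→(s2,b,-1)
state=s2 head=0 tape=_[a]bb_   (s2,a)→(s2,b,-1)
state=s2 head=-1 tape=[_]bbb_   (s2,_)→(s1,a,+1)
state=s1 head=0 tape=a[b]bb_   (s1,b)→(s1,b,+1)
state=s1 head=1 tape=ab[b]b_   (s1,b)→(s1,b,+1)
state=s1 head=2 tape=abb[b]_   (s1,b)→(s1,b,+1)
state=s1 head=3 tape=abbb[_]   (s1,_)→(s0,a,-1)
state=s0 head=2 tape=abb[b]a   (s0,b)→(s0,a,+1)
state=s0 head=3 tape=abba[a]   (s0,a)→(s2,b,-1)
state=s2 head=2 tape=abb[a]b   (s2,a)→(s2,b,-1)
state=s2 head=1 tape=ab[b]bb
The non-blank tape span at halt is abbbb.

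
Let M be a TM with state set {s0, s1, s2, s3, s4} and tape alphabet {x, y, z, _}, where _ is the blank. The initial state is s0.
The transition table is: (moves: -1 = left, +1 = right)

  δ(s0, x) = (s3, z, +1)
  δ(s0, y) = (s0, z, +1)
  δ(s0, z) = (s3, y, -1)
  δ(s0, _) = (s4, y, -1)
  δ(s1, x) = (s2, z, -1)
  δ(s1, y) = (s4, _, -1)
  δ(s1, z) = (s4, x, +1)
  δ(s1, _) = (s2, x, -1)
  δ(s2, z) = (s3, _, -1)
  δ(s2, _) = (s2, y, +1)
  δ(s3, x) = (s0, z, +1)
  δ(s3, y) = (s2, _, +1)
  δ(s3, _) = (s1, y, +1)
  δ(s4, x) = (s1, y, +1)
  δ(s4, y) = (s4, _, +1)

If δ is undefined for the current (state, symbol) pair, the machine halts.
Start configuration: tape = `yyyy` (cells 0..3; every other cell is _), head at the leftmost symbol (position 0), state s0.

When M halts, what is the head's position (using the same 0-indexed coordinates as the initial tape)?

s0 | [y]yyy_   read y → write z, move +1, go to s0
s0 | z[y]yy_   read y → write z, move +1, go to s0
s0 | zz[y]y_   read y → write z, move +1, go to s0
s0 | zzz[y]_   read y → write z, move +1, go to s0
s0 | zzzz[_]   read _ → write y, move -1, go to s4
s4 | zzz[z]y
At halt the head is at cell 3.

3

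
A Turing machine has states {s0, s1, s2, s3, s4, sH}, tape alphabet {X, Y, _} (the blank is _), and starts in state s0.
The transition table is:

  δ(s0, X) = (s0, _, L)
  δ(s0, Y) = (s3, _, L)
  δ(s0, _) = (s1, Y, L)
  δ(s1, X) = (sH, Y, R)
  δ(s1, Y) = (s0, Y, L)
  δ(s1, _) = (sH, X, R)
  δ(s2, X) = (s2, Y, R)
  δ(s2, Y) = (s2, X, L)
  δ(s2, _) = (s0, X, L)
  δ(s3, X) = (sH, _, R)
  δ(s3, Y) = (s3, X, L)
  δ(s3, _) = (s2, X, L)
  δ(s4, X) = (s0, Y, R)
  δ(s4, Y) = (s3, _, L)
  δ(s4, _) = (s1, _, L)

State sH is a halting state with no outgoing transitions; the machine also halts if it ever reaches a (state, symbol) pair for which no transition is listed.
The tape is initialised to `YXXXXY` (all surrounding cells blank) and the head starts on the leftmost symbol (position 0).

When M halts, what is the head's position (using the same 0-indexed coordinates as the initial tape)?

-3

s0 | ____[Y]XXXXY   read Y → write _, move L, go to s3
s3 | ___[_]_XXXXY   read _ → write X, move L, go to s2
s2 | __[_]X_XXXXY   read _ → write X, move L, go to s0
s0 | _[_]XX_XXXXY   read _ → write Y, move L, go to s1
s1 | [_]YXX_XXXXY   read _ → write X, move R, go to sH
sH | X[Y]XX_XXXXY
At halt the head is at cell -3.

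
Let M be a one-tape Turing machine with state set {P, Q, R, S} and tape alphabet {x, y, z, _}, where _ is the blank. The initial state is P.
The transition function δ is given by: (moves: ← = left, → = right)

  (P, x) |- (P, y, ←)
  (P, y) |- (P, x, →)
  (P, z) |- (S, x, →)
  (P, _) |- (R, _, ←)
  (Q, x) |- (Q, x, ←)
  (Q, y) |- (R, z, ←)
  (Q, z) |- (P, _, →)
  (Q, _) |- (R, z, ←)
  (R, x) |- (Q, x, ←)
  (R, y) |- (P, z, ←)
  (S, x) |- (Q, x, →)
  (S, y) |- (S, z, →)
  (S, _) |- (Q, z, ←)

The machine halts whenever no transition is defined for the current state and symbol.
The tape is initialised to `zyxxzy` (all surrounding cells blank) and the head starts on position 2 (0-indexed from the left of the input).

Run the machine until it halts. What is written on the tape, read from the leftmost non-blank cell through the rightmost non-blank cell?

xzzzzy

state=P head=2 tape=zy[x]xzy   (P,x)→(P,y,←)
state=P head=1 tape=z[y]yxzy   (P,y)→(P,x,→)
state=P head=2 tape=zx[y]xzy   (P,y)→(P,x,→)
state=P head=3 tape=zxx[x]zy   (P,x)→(P,y,←)
state=P head=2 tape=zx[x]yzy   (P,x)→(P,y,←)
state=P head=1 tape=z[x]yyzy   (P,x)→(P,y,←)
state=P head=0 tape=[z]yyyzy   (P,z)→(S,x,→)
state=S head=1 tape=x[y]yyzy   (S,y)→(S,z,→)
state=S head=2 tape=xz[y]yzy   (S,y)→(S,z,→)
state=S head=3 tape=xzz[y]zy   (S,y)→(S,z,→)
state=S head=4 tape=xzzz[z]y
The non-blank tape span at halt is xzzzzy.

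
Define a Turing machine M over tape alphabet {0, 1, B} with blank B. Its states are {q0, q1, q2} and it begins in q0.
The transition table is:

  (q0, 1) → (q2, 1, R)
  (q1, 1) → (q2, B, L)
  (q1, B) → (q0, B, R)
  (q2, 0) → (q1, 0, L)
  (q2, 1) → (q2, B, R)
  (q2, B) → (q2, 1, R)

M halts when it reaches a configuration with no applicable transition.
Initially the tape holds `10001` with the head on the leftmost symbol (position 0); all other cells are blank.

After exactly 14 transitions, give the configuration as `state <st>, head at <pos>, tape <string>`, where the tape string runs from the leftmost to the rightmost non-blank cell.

state=q0 head=0 tape=B[1]0001   (q0,1)→(q2,1,R)
state=q2 head=1 tape=B1[0]001   (q2,0)→(q1,0,L)
state=q1 head=0 tape=B[1]0001   (q1,1)→(q2,B,L)
state=q2 head=-1 tape=[B]B0001   (q2,B)→(q2,1,R)
state=q2 head=0 tape=1[B]0001   (q2,B)→(q2,1,R)
state=q2 head=1 tape=11[0]001   (q2,0)→(q1,0,L)
state=q1 head=0 tape=1[1]0001   (q1,1)→(q2,B,L)
state=q2 head=-1 tape=[1]B0001   (q2,1)→(q2,B,R)
state=q2 head=0 tape=B[B]0001   (q2,B)→(q2,1,R)
state=q2 head=1 tape=B1[0]001   (q2,0)→(q1,0,L)
state=q1 head=0 tape=B[1]0001   (q1,1)→(q2,B,L)
state=q2 head=-1 tape=[B]B0001   (q2,B)→(q2,1,R)
state=q2 head=0 tape=1[B]0001   (q2,B)→(q2,1,R)
state=q2 head=1 tape=11[0]001   (q2,0)→(q1,0,L)
state=q1 head=0 tape=1[1]0001
After 14 steps: state q1, head at 0, tape 110001.

state q1, head at 0, tape 110001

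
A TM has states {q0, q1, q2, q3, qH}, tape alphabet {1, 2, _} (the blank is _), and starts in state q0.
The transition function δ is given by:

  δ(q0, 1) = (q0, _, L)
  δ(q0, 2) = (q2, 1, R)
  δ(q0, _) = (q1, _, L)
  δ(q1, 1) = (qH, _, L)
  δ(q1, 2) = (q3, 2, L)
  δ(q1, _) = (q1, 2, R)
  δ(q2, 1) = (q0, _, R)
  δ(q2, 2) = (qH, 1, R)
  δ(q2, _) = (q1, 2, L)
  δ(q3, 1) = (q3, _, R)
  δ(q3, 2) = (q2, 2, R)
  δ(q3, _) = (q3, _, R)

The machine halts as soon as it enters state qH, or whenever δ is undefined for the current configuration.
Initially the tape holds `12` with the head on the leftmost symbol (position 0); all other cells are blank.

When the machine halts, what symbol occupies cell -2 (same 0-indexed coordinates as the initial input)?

q0 | __[1]2_   read 1 → write _, move L, go to q0
q0 | _[_]_2_   read _ → write _, move L, go to q1
q1 | [_]__2_   read _ → write 2, move R, go to q1
q1 | 2[_]_2_   read _ → write 2, move R, go to q1
q1 | 22[_]2_   read _ → write 2, move R, go to q1
q1 | 222[2]_   read 2 → write 2, move L, go to q3
q3 | 22[2]2_   read 2 → write 2, move R, go to q2
q2 | 222[2]_   read 2 → write 1, move R, go to qH
qH | 2221[_]
Cell -2 holds 2 when M halts.

2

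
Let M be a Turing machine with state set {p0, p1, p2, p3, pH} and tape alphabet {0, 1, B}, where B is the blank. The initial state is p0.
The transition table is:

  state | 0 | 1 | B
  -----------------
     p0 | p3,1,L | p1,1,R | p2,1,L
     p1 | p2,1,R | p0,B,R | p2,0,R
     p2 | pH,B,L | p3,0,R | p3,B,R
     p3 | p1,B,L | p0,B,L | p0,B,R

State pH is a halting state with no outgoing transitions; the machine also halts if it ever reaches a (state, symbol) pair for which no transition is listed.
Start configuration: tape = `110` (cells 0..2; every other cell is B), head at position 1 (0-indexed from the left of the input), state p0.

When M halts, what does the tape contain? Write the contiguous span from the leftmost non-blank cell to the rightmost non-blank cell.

10B1

state=p0 head=1 tape=1[1]0BBB   (p0,1)→(p1,1,R)
state=p1 head=2 tape=11[0]BBB   (p1,0)→(p2,1,R)
state=p2 head=3 tape=111[B]BB   (p2,B)→(p3,B,R)
state=p3 head=4 tape=111B[B]B   (p3,B)→(p0,B,R)
state=p0 head=5 tape=111BB[B]   (p0,B)→(p2,1,L)
state=p2 head=4 tape=111B[B]1   (p2,B)→(p3,B,R)
state=p3 head=5 tape=111BB[1]   (p3,1)→(p0,B,L)
state=p0 head=4 tape=111B[B]B   (p0,B)→(p2,1,L)
state=p2 head=3 tape=111[B]1B   (p2,B)→(p3,B,R)
state=p3 head=4 tape=111B[1]B   (p3,1)→(p0,B,L)
state=p0 head=3 tape=111[B]BB   (p0,B)→(p2,1,L)
state=p2 head=2 tape=11[1]1BB   (p2,1)→(p3,0,R)
state=p3 head=3 tape=110[1]BB   (p3,1)→(p0,B,L)
state=p0 head=2 tape=11[0]BBB   (p0,0)→(p3,1,L)
state=p3 head=1 tape=1[1]1BBB   (p3,1)→(p0,B,L)
state=p0 head=0 tape=[1]B1BBB   (p0,1)→(p1,1,R)
state=p1 head=1 tape=1[B]1BBB   (p1,B)→(p2,0,R)
state=p2 head=2 tape=10[1]BBB   (p2,1)→(p3,0,R)
state=p3 head=3 tape=100[B]BB   (p3,B)→(p0,B,R)
state=p0 head=4 tape=100B[B]B   (p0,B)→(p2,1,L)
state=p2 head=3 tape=100[B]1B   (p2,B)→(p3,B,R)
state=p3 head=4 tape=100B[1]B   (p3,1)→(p0,B,L)
state=p0 head=3 tape=100[B]BB   (p0,B)→(p2,1,L)
state=p2 head=2 tape=10[0]1BB   (p2,0)→(pH,B,L)
state=pH head=1 tape=1[0]B1BB
The non-blank tape span at halt is 10B1.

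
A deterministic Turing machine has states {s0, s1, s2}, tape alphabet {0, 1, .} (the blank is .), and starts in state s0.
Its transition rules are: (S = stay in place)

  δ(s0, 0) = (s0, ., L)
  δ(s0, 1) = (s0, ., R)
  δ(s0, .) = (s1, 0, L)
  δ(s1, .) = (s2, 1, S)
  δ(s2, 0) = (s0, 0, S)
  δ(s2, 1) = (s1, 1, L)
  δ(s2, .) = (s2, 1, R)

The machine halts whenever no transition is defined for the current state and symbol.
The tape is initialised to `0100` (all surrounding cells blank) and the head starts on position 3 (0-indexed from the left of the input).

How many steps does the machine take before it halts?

6

s0 | 010[0]   read 0 → write ., move L, go to s0
s0 | 01[0].   read 0 → write ., move L, go to s0
s0 | 0[1]..   read 1 → write ., move R, go to s0
s0 | 0.[.].   read . → write 0, move L, go to s1
s1 | 0[.]0.   read . → write 1, move S, go to s2
s2 | 0[1]0.   read 1 → write 1, move L, go to s1
s1 | [0]10.
M halts after 6 transitions.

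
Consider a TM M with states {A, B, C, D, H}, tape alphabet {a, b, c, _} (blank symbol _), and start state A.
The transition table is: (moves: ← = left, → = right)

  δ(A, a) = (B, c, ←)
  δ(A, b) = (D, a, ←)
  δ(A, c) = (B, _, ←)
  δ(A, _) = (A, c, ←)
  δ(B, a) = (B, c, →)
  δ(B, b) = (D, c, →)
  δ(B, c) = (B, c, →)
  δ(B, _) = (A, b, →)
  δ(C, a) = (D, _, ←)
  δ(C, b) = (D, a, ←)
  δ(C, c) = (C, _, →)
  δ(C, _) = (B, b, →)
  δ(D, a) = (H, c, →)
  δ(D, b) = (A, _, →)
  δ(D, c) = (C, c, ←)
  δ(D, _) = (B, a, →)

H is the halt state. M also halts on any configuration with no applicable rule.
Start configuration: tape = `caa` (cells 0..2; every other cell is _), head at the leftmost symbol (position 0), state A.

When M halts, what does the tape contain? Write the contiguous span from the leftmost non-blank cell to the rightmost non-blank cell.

A | __[c]aa____   read c → write _, move ←, go to B
B | _[_]_aa____   read _ → write b, move →, go to A
A | _b[_]aa____   read _ → write c, move ←, go to A
A | _[b]caa____   read b → write a, move ←, go to D
D | [_]acaa____   read _ → write a, move →, go to B
B | a[a]caa____   read a → write c, move →, go to B
B | ac[c]aa____   read c → write c, move →, go to B
B | acc[a]a____   read a → write c, move →, go to B
B | accc[a]____   read a → write c, move →, go to B
B | acccc[_]___   read _ → write b, move →, go to A
A | accccb[_]__   read _ → write c, move ←, go to A
A | acccc[b]c__   read b → write a, move ←, go to D
D | accc[c]ac__   read c → write c, move ←, go to C
C | acc[c]cac__   read c → write _, move →, go to C
C | acc_[c]ac__   read c → write _, move →, go to C
C | acc__[a]c__   read a → write _, move ←, go to D
D | acc_[_]_c__   read _ → write a, move →, go to B
B | acc_a[_]c__   read _ → write b, move →, go to A
A | acc_ab[c]__   read c → write _, move ←, go to B
B | acc_a[b]___   read b → write c, move →, go to D
D | acc_ac[_]__   read _ → write a, move →, go to B
B | acc_aca[_]_   read _ → write b, move →, go to A
A | acc_acab[_]   read _ → write c, move ←, go to A
A | acc_aca[b]c   read b → write a, move ←, go to D
D | acc_ac[a]ac   read a → write c, move →, go to H
H | acc_acc[a]c
The non-blank tape span at halt is acc_accac.

acc_accac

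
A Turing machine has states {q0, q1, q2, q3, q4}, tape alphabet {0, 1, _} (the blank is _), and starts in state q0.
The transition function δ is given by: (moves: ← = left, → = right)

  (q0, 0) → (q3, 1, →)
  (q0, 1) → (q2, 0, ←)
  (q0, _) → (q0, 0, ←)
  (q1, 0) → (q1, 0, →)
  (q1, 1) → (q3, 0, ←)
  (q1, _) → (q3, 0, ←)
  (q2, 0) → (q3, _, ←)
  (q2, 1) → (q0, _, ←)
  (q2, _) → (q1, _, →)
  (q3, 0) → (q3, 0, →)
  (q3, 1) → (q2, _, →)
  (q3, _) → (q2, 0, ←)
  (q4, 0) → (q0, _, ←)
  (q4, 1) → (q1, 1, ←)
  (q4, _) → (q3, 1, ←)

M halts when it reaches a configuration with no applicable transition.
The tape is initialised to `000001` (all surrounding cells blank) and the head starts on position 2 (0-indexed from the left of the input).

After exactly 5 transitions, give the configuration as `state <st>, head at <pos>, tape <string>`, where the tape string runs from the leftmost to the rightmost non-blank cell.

state q1, head at 7, tape 00100

state=q0 head=2 tape=00[0]001__   (q0,0)→(q3,1,→)
state=q3 head=3 tape=001[0]01__   (q3,0)→(q3,0,→)
state=q3 head=4 tape=0010[0]1__   (q3,0)→(q3,0,→)
state=q3 head=5 tape=00100[1]__   (q3,1)→(q2,_,→)
state=q2 head=6 tape=00100_[_]_   (q2,_)→(q1,_,→)
state=q1 head=7 tape=00100__[_]
After 5 steps: state q1, head at 7, tape 00100.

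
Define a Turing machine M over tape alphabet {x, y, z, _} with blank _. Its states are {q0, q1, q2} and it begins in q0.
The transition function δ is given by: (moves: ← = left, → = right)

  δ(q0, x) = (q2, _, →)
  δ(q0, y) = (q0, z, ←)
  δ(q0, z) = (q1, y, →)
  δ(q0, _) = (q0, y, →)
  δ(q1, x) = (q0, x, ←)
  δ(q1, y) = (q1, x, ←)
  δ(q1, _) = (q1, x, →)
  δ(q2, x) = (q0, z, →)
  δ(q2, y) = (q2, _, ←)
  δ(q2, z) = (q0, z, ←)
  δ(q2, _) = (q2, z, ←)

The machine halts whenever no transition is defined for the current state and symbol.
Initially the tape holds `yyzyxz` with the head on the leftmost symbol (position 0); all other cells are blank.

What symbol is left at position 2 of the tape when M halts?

x

q0 | __[y]yzyxz   read y → write z, move ←, go to q0
q0 | _[_]zyzyxz   read _ → write y, move →, go to q0
q0 | _y[z]yzyxz   read z → write y, move →, go to q1
q1 | _yy[y]zyxz   read y → write x, move ←, go to q1
q1 | _y[y]xzyxz   read y → write x, move ←, go to q1
q1 | _[y]xxzyxz   read y → write x, move ←, go to q1
q1 | [_]xxxzyxz   read _ → write x, move →, go to q1
q1 | x[x]xxzyxz   read x → write x, move ←, go to q0
q0 | [x]xxxzyxz   read x → write _, move →, go to q2
q2 | _[x]xxzyxz   read x → write z, move →, go to q0
q0 | _z[x]xzyxz   read x → write _, move →, go to q2
q2 | _z_[x]zyxz   read x → write z, move →, go to q0
q0 | _z_z[z]yxz   read z → write y, move →, go to q1
q1 | _z_zy[y]xz   read y → write x, move ←, go to q1
q1 | _z_z[y]xxz   read y → write x, move ←, go to q1
q1 | _z_[z]xxxz
Cell 2 holds x when M halts.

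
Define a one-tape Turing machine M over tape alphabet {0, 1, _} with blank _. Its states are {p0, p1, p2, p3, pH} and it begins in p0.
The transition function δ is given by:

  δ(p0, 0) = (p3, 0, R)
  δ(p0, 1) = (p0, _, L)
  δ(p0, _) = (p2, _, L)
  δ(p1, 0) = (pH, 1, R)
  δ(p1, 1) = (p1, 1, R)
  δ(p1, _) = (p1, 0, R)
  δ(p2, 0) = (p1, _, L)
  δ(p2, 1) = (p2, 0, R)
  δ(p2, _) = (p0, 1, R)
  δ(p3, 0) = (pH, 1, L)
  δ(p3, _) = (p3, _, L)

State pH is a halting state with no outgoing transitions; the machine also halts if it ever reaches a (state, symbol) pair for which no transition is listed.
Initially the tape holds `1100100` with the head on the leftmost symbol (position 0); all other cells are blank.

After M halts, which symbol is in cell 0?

state=p0 head=0 tape=__[1]100100   (p0,1)→(p0,_,L)
state=p0 head=-1 tape=_[_]_100100   (p0,_)→(p2,_,L)
state=p2 head=-2 tape=[_]__100100   (p2,_)→(p0,1,R)
state=p0 head=-1 tape=1[_]_100100   (p0,_)→(p2,_,L)
state=p2 head=-2 tape=[1]__100100   (p2,1)→(p2,0,R)
state=p2 head=-1 tape=0[_]_100100   (p2,_)→(p0,1,R)
state=p0 head=0 tape=01[_]100100   (p0,_)→(p2,_,L)
state=p2 head=-1 tape=0[1]_100100   (p2,1)→(p2,0,R)
state=p2 head=0 tape=00[_]100100   (p2,_)→(p0,1,R)
state=p0 head=1 tape=001[1]00100   (p0,1)→(p0,_,L)
state=p0 head=0 tape=00[1]_00100   (p0,1)→(p0,_,L)
state=p0 head=-1 tape=0[0]__00100   (p0,0)→(p3,0,R)
state=p3 head=0 tape=00[_]_00100   (p3,_)→(p3,_,L)
state=p3 head=-1 tape=0[0]__00100   (p3,0)→(pH,1,L)
state=pH head=-2 tape=[0]1__00100
Cell 0 holds _ when M halts.

_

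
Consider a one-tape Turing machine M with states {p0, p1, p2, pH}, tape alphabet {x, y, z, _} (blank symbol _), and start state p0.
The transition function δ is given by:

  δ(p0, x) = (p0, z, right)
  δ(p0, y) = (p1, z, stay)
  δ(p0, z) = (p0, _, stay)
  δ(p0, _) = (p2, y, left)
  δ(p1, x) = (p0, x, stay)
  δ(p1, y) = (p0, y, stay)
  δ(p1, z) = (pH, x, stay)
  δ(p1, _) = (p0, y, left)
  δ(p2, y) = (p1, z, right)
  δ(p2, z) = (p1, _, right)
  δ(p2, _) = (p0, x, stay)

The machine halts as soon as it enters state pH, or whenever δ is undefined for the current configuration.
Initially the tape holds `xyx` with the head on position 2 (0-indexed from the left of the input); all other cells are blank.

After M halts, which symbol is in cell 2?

_

p0 | xy[x]_   read x → write z, move right, go to p0
p0 | xyz[_]   read _ → write y, move left, go to p2
p2 | xy[z]y   read z → write _, move right, go to p1
p1 | xy_[y]   read y → write y, move stay, go to p0
p0 | xy_[y]   read y → write z, move stay, go to p1
p1 | xy_[z]   read z → write x, move stay, go to pH
pH | xy_[x]
Cell 2 holds _ when M halts.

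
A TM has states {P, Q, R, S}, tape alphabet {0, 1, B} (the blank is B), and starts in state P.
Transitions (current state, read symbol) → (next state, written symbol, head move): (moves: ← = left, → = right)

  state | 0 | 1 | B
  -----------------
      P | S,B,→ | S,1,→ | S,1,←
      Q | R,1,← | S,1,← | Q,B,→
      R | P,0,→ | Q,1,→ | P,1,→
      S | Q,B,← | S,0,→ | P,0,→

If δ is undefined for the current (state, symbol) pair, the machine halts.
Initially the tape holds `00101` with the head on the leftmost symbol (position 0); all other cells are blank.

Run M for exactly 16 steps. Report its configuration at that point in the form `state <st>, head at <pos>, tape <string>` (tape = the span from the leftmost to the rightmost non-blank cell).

P | [0]0101   read 0 → write B, move →, go to S
S | B[0]101   read 0 → write B, move ←, go to Q
Q | [B]B101   read B → write B, move →, go to Q
Q | B[B]101   read B → write B, move →, go to Q
Q | BB[1]01   read 1 → write 1, move ←, go to S
S | B[B]101   read B → write 0, move →, go to P
P | B0[1]01   read 1 → write 1, move →, go to S
S | B01[0]1   read 0 → write B, move ←, go to Q
Q | B0[1]B1   read 1 → write 1, move ←, go to S
S | B[0]1B1   read 0 → write B, move ←, go to Q
Q | [B]B1B1   read B → write B, move →, go to Q
Q | B[B]1B1   read B → write B, move →, go to Q
Q | BB[1]B1   read 1 → write 1, move ←, go to S
S | B[B]1B1   read B → write 0, move →, go to P
P | B0[1]B1   read 1 → write 1, move →, go to S
S | B01[B]1   read B → write 0, move →, go to P
P | B010[1]
After 16 steps: state P, head at 4, tape 0101.

state P, head at 4, tape 0101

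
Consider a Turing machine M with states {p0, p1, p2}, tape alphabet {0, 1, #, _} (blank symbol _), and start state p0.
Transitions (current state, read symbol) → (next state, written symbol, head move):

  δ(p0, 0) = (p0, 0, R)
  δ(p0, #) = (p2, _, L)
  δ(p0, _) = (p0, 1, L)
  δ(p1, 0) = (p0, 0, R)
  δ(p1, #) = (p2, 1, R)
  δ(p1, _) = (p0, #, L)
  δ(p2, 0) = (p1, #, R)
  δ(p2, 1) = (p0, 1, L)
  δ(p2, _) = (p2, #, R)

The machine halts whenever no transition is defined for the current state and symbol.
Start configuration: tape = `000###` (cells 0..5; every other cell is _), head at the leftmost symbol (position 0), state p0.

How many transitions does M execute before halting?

state=p0 head=0 tape=_[0]00###   (p0,0)→(p0,0,R)
state=p0 head=1 tape=_0[0]0###   (p0,0)→(p0,0,R)
state=p0 head=2 tape=_00[0]###   (p0,0)→(p0,0,R)
state=p0 head=3 tape=_000[#]##   (p0,#)→(p2,_,L)
state=p2 head=2 tape=_00[0]_##   (p2,0)→(p1,#,R)
state=p1 head=3 tape=_00#[_]##   (p1,_)→(p0,#,L)
state=p0 head=2 tape=_00[#]###   (p0,#)→(p2,_,L)
state=p2 head=1 tape=_0[0]_###   (p2,0)→(p1,#,R)
state=p1 head=2 tape=_0#[_]###   (p1,_)→(p0,#,L)
state=p0 head=1 tape=_0[#]####   (p0,#)→(p2,_,L)
state=p2 head=0 tape=_[0]_####   (p2,0)→(p1,#,R)
state=p1 head=1 tape=_#[_]####   (p1,_)→(p0,#,L)
state=p0 head=0 tape=_[#]#####   (p0,#)→(p2,_,L)
state=p2 head=-1 tape=[_]_#####   (p2,_)→(p2,#,R)
state=p2 head=0 tape=#[_]#####   (p2,_)→(p2,#,R)
state=p2 head=1 tape=##[#]####
M halts after 15 transitions.

15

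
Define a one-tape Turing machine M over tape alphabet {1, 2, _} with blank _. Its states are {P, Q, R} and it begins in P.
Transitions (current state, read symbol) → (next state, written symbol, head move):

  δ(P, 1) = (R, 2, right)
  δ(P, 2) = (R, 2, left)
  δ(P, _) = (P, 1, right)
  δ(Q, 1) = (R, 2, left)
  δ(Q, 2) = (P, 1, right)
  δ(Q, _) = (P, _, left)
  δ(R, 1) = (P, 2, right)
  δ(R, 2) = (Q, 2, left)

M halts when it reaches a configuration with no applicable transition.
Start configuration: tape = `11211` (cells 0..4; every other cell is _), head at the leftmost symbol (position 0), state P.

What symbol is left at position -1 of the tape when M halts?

2

state=P head=0 tape=___[1]1211   (P,1)→(R,2,right)
state=R head=1 tape=___2[1]211   (R,1)→(P,2,right)
state=P head=2 tape=___22[2]11   (P,2)→(R,2,left)
state=R head=1 tape=___2[2]211   (R,2)→(Q,2,left)
state=Q head=0 tape=___[2]2211   (Q,2)→(P,1,right)
state=P head=1 tape=___1[2]211   (P,2)→(R,2,left)
state=R head=0 tape=___[1]2211   (R,1)→(P,2,right)
state=P head=1 tape=___2[2]211   (P,2)→(R,2,left)
state=R head=0 tape=___[2]2211   (R,2)→(Q,2,left)
state=Q head=-1 tape=__[_]22211   (Q,_)→(P,_,left)
state=P head=-2 tape=_[_]_22211   (P,_)→(P,1,right)
state=P head=-1 tape=_1[_]22211   (P,_)→(P,1,right)
state=P head=0 tape=_11[2]2211   (P,2)→(R,2,left)
state=R head=-1 tape=_1[1]22211   (R,1)→(P,2,right)
state=P head=0 tape=_12[2]2211   (P,2)→(R,2,left)
state=R head=-1 tape=_1[2]22211   (R,2)→(Q,2,left)
state=Q head=-2 tape=_[1]222211   (Q,1)→(R,2,left)
state=R head=-3 tape=[_]2222211
Cell -1 holds 2 when M halts.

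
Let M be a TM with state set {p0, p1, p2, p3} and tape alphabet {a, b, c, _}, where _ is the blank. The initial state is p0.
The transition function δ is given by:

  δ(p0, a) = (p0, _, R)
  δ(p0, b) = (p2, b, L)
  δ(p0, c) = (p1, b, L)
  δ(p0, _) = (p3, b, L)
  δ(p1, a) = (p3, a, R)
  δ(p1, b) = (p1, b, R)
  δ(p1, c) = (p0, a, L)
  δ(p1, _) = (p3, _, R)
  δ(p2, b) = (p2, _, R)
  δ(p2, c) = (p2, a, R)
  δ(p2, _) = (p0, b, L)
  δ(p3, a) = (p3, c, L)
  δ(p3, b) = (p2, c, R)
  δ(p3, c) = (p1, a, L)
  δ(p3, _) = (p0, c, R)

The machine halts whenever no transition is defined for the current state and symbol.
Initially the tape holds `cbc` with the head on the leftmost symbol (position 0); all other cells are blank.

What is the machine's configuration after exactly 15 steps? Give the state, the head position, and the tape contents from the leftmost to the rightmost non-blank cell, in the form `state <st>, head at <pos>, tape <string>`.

state=p0 head=0 tape=_[c]bc_   (p0,c)→(p1,b,L)
state=p1 head=-1 tape=[_]bbc_   (p1,_)→(p3,_,R)
state=p3 head=0 tape=_[b]bc_   (p3,b)→(p2,c,R)
state=p2 head=1 tape=_c[b]c_   (p2,b)→(p2,_,R)
state=p2 head=2 tape=_c_[c]_   (p2,c)→(p2,a,R)
state=p2 head=3 tape=_c_a[_]   (p2,_)→(p0,b,L)
state=p0 head=2 tape=_c_[a]b   (p0,a)→(p0,_,R)
state=p0 head=3 tape=_c__[b]   (p0,b)→(p2,b,L)
state=p2 head=2 tape=_c_[_]b   (p2,_)→(p0,b,L)
state=p0 head=1 tape=_c[_]bb   (p0,_)→(p3,b,L)
state=p3 head=0 tape=_[c]bbb   (p3,c)→(p1,a,L)
state=p1 head=-1 tape=[_]abbb   (p1,_)→(p3,_,R)
state=p3 head=0 tape=_[a]bbb   (p3,a)→(p3,c,L)
state=p3 head=-1 tape=[_]cbbb   (p3,_)→(p0,c,R)
state=p0 head=0 tape=c[c]bbb   (p0,c)→(p1,b,L)
state=p1 head=-1 tape=[c]bbbb
After 15 steps: state p1, head at -1, tape cbbbb.

state p1, head at -1, tape cbbbb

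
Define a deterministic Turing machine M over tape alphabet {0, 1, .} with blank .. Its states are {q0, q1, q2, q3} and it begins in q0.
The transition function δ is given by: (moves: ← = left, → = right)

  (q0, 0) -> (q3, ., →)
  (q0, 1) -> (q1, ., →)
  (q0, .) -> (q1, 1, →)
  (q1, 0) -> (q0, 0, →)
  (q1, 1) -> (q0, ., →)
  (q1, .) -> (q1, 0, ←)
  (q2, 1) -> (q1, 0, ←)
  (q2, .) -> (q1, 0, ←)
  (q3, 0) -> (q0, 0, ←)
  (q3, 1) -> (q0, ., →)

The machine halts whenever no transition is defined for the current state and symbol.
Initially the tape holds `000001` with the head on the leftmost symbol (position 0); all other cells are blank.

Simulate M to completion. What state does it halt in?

state=q0 head=0 tape=[0]00001...   (q0,0)→(q3,.,→)
state=q3 head=1 tape=.[0]0001...   (q3,0)→(q0,0,←)
state=q0 head=0 tape=[.]00001...   (q0,.)→(q1,1,→)
state=q1 head=1 tape=1[0]0001...   (q1,0)→(q0,0,→)
state=q0 head=2 tape=10[0]001...   (q0,0)→(q3,.,→)
state=q3 head=3 tape=10.[0]01...   (q3,0)→(q0,0,←)
state=q0 head=2 tape=10[.]001...   (q0,.)→(q1,1,→)
state=q1 head=3 tape=101[0]01...   (q1,0)→(q0,0,→)
state=q0 head=4 tape=1010[0]1...   (q0,0)→(q3,.,→)
state=q3 head=5 tape=1010.[1]...   (q3,1)→(q0,.,→)
state=q0 head=6 tape=1010..[.]..   (q0,.)→(q1,1,→)
state=q1 head=7 tape=1010..1[.].   (q1,.)→(q1,0,←)
state=q1 head=6 tape=1010..[1]0.   (q1,1)→(q0,.,→)
state=q0 head=7 tape=1010...[0].   (q0,0)→(q3,.,→)
state=q3 head=8 tape=1010....[.]
No transition is defined for (q3, .); M halts in state q3.

q3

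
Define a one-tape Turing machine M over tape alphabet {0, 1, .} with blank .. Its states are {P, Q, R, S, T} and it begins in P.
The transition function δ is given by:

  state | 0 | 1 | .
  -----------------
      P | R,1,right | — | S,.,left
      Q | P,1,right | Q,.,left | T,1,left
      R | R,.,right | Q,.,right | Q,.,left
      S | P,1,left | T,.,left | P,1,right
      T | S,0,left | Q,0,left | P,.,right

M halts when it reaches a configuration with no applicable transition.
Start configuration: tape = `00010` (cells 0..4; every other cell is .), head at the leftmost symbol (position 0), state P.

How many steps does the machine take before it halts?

25

state=P head=0 tape=..[0]0010.   (P,0)→(R,1,right)
state=R head=1 tape=..1[0]010.   (R,0)→(R,.,right)
state=R head=2 tape=..1.[0]10.   (R,0)→(R,.,right)
state=R head=3 tape=..1..[1]0.   (R,1)→(Q,.,right)
state=Q head=4 tape=..1...[0].   (Q,0)→(P,1,right)
state=P head=5 tape=..1...1[.]   (P,.)→(S,.,left)
state=S head=4 tape=..1...[1].   (S,1)→(T,.,left)
state=T head=3 tape=..1..[.]..   (T,.)→(P,.,right)
state=P head=4 tape=..1...[.].   (P,.)→(S,.,left)
state=S head=3 tape=..1..[.]..   (S,.)→(P,1,right)
state=P head=4 tape=..1..1[.].   (P,.)→(S,.,left)
state=S head=3 tape=..1..[1]..   (S,1)→(T,.,left)
state=T head=2 tape=..1.[.]...   (T,.)→(P,.,right)
state=P head=3 tape=..1..[.]..   (P,.)→(S,.,left)
state=S head=2 tape=..1.[.]...   (S,.)→(P,1,right)
state=P head=3 tape=..1.1[.]..   (P,.)→(S,.,left)
state=S head=2 tape=..1.[1]...   (S,1)→(T,.,left)
state=T head=1 tape=..1[.]....   (T,.)→(P,.,right)
state=P head=2 tape=..1.[.]...   (P,.)→(S,.,left)
state=S head=1 tape=..1[.]....   (S,.)→(P,1,right)
state=P head=2 tape=..11[.]...   (P,.)→(S,.,left)
state=S head=1 tape=..1[1]....   (S,1)→(T,.,left)
state=T head=0 tape=..[1].....   (T,1)→(Q,0,left)
state=Q head=-1 tape=.[.]0.....   (Q,.)→(T,1,left)
state=T head=-2 tape=[.]10.....   (T,.)→(P,.,right)
state=P head=-1 tape=.[1]0.....
M halts after 25 transitions.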